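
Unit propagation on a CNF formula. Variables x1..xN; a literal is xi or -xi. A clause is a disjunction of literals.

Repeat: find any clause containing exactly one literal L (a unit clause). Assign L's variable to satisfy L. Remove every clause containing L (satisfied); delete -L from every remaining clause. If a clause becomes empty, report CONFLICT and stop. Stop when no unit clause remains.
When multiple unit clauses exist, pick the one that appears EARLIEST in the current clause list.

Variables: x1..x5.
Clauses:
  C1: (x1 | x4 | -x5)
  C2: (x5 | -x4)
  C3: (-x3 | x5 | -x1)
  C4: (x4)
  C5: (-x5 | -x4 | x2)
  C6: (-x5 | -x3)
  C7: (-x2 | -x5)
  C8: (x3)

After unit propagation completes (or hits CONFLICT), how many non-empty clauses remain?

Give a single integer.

unit clause [4] forces x4=T; simplify:
  drop -4 from [5, -4] -> [5]
  drop -4 from [-5, -4, 2] -> [-5, 2]
  satisfied 2 clause(s); 6 remain; assigned so far: [4]
unit clause [5] forces x5=T; simplify:
  drop -5 from [-5, 2] -> [2]
  drop -5 from [-5, -3] -> [-3]
  drop -5 from [-2, -5] -> [-2]
  satisfied 2 clause(s); 4 remain; assigned so far: [4, 5]
unit clause [2] forces x2=T; simplify:
  drop -2 from [-2] -> [] (empty!)
  satisfied 1 clause(s); 3 remain; assigned so far: [2, 4, 5]
CONFLICT (empty clause)

Answer: 2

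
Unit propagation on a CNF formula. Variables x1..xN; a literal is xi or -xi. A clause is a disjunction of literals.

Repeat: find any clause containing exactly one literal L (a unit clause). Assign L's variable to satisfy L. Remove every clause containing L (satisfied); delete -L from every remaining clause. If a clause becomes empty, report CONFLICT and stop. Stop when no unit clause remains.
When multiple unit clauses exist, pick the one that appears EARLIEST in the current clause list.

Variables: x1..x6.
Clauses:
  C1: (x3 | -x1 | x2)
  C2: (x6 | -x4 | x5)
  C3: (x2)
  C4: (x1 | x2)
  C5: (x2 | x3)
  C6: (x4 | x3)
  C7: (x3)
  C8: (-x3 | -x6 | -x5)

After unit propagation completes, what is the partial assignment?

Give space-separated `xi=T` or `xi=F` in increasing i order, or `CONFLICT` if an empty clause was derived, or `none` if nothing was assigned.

Answer: x2=T x3=T

Derivation:
unit clause [2] forces x2=T; simplify:
  satisfied 4 clause(s); 4 remain; assigned so far: [2]
unit clause [3] forces x3=T; simplify:
  drop -3 from [-3, -6, -5] -> [-6, -5]
  satisfied 2 clause(s); 2 remain; assigned so far: [2, 3]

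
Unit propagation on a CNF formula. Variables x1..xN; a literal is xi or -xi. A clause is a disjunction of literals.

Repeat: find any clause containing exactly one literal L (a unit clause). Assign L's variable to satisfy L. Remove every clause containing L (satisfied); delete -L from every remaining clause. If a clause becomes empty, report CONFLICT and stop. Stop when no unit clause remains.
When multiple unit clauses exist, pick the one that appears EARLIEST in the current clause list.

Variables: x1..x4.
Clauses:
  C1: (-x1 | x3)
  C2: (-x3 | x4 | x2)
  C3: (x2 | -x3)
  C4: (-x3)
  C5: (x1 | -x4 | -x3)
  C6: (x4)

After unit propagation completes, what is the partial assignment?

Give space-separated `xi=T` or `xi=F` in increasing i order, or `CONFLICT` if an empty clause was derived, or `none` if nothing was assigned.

Answer: x1=F x3=F x4=T

Derivation:
unit clause [-3] forces x3=F; simplify:
  drop 3 from [-1, 3] -> [-1]
  satisfied 4 clause(s); 2 remain; assigned so far: [3]
unit clause [-1] forces x1=F; simplify:
  satisfied 1 clause(s); 1 remain; assigned so far: [1, 3]
unit clause [4] forces x4=T; simplify:
  satisfied 1 clause(s); 0 remain; assigned so far: [1, 3, 4]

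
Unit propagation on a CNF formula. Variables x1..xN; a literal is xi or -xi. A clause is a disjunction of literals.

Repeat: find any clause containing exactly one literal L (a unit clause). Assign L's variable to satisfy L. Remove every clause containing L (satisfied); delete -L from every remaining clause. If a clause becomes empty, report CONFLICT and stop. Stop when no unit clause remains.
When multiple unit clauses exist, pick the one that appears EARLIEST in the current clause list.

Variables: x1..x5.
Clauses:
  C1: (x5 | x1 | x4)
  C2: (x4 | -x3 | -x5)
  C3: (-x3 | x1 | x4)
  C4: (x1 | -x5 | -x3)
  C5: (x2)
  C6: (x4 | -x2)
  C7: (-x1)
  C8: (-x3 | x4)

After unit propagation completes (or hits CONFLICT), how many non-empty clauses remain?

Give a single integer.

unit clause [2] forces x2=T; simplify:
  drop -2 from [4, -2] -> [4]
  satisfied 1 clause(s); 7 remain; assigned so far: [2]
unit clause [4] forces x4=T; simplify:
  satisfied 5 clause(s); 2 remain; assigned so far: [2, 4]
unit clause [-1] forces x1=F; simplify:
  drop 1 from [1, -5, -3] -> [-5, -3]
  satisfied 1 clause(s); 1 remain; assigned so far: [1, 2, 4]

Answer: 1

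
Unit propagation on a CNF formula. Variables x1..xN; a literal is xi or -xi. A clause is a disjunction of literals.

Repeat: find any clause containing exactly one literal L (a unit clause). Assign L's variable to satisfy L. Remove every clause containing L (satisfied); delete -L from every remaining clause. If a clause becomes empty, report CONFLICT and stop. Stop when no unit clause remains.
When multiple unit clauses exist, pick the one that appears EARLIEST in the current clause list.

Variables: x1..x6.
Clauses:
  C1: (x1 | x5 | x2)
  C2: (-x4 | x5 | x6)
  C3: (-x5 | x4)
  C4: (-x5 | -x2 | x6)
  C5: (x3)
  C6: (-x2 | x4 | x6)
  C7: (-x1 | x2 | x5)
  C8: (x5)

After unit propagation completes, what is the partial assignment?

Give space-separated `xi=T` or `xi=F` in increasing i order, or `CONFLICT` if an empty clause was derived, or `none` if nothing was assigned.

unit clause [3] forces x3=T; simplify:
  satisfied 1 clause(s); 7 remain; assigned so far: [3]
unit clause [5] forces x5=T; simplify:
  drop -5 from [-5, 4] -> [4]
  drop -5 from [-5, -2, 6] -> [-2, 6]
  satisfied 4 clause(s); 3 remain; assigned so far: [3, 5]
unit clause [4] forces x4=T; simplify:
  satisfied 2 clause(s); 1 remain; assigned so far: [3, 4, 5]

Answer: x3=T x4=T x5=T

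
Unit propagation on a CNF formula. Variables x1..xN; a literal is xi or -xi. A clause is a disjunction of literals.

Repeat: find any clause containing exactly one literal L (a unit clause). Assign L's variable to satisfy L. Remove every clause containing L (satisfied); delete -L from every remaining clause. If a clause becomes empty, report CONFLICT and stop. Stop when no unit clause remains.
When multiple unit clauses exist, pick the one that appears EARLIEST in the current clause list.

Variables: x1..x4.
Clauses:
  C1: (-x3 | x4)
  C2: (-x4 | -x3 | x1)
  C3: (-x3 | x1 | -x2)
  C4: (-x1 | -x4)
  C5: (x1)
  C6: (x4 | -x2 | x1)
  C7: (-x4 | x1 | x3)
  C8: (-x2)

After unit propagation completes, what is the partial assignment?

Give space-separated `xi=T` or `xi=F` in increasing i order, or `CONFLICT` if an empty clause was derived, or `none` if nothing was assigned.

unit clause [1] forces x1=T; simplify:
  drop -1 from [-1, -4] -> [-4]
  satisfied 5 clause(s); 3 remain; assigned so far: [1]
unit clause [-4] forces x4=F; simplify:
  drop 4 from [-3, 4] -> [-3]
  satisfied 1 clause(s); 2 remain; assigned so far: [1, 4]
unit clause [-3] forces x3=F; simplify:
  satisfied 1 clause(s); 1 remain; assigned so far: [1, 3, 4]
unit clause [-2] forces x2=F; simplify:
  satisfied 1 clause(s); 0 remain; assigned so far: [1, 2, 3, 4]

Answer: x1=T x2=F x3=F x4=F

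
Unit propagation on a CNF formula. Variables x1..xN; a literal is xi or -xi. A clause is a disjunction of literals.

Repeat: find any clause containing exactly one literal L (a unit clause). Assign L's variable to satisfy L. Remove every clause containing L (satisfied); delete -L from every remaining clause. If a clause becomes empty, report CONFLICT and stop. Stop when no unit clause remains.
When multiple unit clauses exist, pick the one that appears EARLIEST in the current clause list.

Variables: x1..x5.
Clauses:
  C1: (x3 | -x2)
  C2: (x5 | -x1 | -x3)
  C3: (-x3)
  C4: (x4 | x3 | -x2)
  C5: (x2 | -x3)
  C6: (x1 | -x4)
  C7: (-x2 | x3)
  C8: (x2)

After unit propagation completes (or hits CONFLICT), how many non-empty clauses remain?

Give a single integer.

unit clause [-3] forces x3=F; simplify:
  drop 3 from [3, -2] -> [-2]
  drop 3 from [4, 3, -2] -> [4, -2]
  drop 3 from [-2, 3] -> [-2]
  satisfied 3 clause(s); 5 remain; assigned so far: [3]
unit clause [-2] forces x2=F; simplify:
  drop 2 from [2] -> [] (empty!)
  satisfied 3 clause(s); 2 remain; assigned so far: [2, 3]
CONFLICT (empty clause)

Answer: 1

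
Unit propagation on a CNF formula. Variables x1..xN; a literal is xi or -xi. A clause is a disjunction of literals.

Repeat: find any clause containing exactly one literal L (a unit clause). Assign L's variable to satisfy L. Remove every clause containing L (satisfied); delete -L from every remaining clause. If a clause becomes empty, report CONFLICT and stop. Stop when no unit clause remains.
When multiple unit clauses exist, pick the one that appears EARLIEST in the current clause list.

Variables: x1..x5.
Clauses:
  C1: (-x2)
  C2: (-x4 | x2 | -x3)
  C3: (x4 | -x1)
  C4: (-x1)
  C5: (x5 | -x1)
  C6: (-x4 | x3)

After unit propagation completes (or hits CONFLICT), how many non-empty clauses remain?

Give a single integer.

Answer: 2

Derivation:
unit clause [-2] forces x2=F; simplify:
  drop 2 from [-4, 2, -3] -> [-4, -3]
  satisfied 1 clause(s); 5 remain; assigned so far: [2]
unit clause [-1] forces x1=F; simplify:
  satisfied 3 clause(s); 2 remain; assigned so far: [1, 2]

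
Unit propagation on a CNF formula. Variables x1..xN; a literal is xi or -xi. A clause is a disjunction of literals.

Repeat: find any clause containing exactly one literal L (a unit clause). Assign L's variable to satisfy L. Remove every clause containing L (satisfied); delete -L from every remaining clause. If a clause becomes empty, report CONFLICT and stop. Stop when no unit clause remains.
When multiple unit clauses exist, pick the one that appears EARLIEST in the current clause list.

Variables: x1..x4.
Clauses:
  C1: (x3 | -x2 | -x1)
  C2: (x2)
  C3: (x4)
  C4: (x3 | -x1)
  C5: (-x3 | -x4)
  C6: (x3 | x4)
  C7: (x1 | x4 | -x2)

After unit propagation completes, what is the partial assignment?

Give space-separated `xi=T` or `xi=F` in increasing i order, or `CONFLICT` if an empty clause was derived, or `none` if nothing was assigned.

unit clause [2] forces x2=T; simplify:
  drop -2 from [3, -2, -1] -> [3, -1]
  drop -2 from [1, 4, -2] -> [1, 4]
  satisfied 1 clause(s); 6 remain; assigned so far: [2]
unit clause [4] forces x4=T; simplify:
  drop -4 from [-3, -4] -> [-3]
  satisfied 3 clause(s); 3 remain; assigned so far: [2, 4]
unit clause [-3] forces x3=F; simplify:
  drop 3 from [3, -1] -> [-1]
  drop 3 from [3, -1] -> [-1]
  satisfied 1 clause(s); 2 remain; assigned so far: [2, 3, 4]
unit clause [-1] forces x1=F; simplify:
  satisfied 2 clause(s); 0 remain; assigned so far: [1, 2, 3, 4]

Answer: x1=F x2=T x3=F x4=T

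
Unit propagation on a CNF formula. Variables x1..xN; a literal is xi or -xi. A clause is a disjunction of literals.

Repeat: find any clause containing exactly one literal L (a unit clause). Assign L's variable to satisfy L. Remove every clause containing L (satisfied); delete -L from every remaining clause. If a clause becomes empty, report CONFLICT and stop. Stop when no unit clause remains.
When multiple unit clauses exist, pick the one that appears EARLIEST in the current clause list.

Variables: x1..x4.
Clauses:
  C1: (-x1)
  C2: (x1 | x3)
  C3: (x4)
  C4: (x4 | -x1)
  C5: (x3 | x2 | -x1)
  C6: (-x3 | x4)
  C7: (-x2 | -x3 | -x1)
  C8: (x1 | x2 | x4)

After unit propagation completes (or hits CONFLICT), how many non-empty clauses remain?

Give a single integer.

unit clause [-1] forces x1=F; simplify:
  drop 1 from [1, 3] -> [3]
  drop 1 from [1, 2, 4] -> [2, 4]
  satisfied 4 clause(s); 4 remain; assigned so far: [1]
unit clause [3] forces x3=T; simplify:
  drop -3 from [-3, 4] -> [4]
  satisfied 1 clause(s); 3 remain; assigned so far: [1, 3]
unit clause [4] forces x4=T; simplify:
  satisfied 3 clause(s); 0 remain; assigned so far: [1, 3, 4]

Answer: 0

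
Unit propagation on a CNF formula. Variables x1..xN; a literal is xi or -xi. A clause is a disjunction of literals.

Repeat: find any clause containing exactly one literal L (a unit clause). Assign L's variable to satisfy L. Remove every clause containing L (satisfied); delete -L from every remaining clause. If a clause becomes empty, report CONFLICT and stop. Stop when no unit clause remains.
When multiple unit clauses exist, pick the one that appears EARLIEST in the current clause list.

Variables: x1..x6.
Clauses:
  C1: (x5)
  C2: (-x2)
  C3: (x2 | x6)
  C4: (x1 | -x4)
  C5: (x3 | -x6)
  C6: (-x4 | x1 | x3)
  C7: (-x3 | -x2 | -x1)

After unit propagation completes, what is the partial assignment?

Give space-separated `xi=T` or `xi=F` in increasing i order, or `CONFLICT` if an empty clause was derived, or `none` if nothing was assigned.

unit clause [5] forces x5=T; simplify:
  satisfied 1 clause(s); 6 remain; assigned so far: [5]
unit clause [-2] forces x2=F; simplify:
  drop 2 from [2, 6] -> [6]
  satisfied 2 clause(s); 4 remain; assigned so far: [2, 5]
unit clause [6] forces x6=T; simplify:
  drop -6 from [3, -6] -> [3]
  satisfied 1 clause(s); 3 remain; assigned so far: [2, 5, 6]
unit clause [3] forces x3=T; simplify:
  satisfied 2 clause(s); 1 remain; assigned so far: [2, 3, 5, 6]

Answer: x2=F x3=T x5=T x6=T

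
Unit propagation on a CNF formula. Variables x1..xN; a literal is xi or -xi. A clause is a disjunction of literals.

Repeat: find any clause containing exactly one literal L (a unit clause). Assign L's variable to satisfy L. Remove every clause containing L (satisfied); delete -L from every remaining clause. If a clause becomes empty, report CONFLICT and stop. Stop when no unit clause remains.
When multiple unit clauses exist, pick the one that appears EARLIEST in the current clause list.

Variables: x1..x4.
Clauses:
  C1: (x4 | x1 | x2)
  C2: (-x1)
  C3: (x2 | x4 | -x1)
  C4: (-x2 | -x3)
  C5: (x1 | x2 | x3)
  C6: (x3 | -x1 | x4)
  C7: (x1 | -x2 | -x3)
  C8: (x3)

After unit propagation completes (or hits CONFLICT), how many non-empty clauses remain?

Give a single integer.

unit clause [-1] forces x1=F; simplify:
  drop 1 from [4, 1, 2] -> [4, 2]
  drop 1 from [1, 2, 3] -> [2, 3]
  drop 1 from [1, -2, -3] -> [-2, -3]
  satisfied 3 clause(s); 5 remain; assigned so far: [1]
unit clause [3] forces x3=T; simplify:
  drop -3 from [-2, -3] -> [-2]
  drop -3 from [-2, -3] -> [-2]
  satisfied 2 clause(s); 3 remain; assigned so far: [1, 3]
unit clause [-2] forces x2=F; simplify:
  drop 2 from [4, 2] -> [4]
  satisfied 2 clause(s); 1 remain; assigned so far: [1, 2, 3]
unit clause [4] forces x4=T; simplify:
  satisfied 1 clause(s); 0 remain; assigned so far: [1, 2, 3, 4]

Answer: 0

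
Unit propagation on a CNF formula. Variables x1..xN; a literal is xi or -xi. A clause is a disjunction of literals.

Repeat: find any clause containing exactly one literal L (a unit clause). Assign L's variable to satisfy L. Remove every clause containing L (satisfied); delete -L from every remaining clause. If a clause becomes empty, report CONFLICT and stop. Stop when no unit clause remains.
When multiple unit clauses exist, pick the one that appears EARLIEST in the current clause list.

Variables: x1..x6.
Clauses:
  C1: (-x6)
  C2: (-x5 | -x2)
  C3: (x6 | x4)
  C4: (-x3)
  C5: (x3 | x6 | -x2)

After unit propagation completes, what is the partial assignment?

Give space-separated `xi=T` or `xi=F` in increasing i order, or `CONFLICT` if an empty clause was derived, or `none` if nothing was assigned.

Answer: x2=F x3=F x4=T x6=F

Derivation:
unit clause [-6] forces x6=F; simplify:
  drop 6 from [6, 4] -> [4]
  drop 6 from [3, 6, -2] -> [3, -2]
  satisfied 1 clause(s); 4 remain; assigned so far: [6]
unit clause [4] forces x4=T; simplify:
  satisfied 1 clause(s); 3 remain; assigned so far: [4, 6]
unit clause [-3] forces x3=F; simplify:
  drop 3 from [3, -2] -> [-2]
  satisfied 1 clause(s); 2 remain; assigned so far: [3, 4, 6]
unit clause [-2] forces x2=F; simplify:
  satisfied 2 clause(s); 0 remain; assigned so far: [2, 3, 4, 6]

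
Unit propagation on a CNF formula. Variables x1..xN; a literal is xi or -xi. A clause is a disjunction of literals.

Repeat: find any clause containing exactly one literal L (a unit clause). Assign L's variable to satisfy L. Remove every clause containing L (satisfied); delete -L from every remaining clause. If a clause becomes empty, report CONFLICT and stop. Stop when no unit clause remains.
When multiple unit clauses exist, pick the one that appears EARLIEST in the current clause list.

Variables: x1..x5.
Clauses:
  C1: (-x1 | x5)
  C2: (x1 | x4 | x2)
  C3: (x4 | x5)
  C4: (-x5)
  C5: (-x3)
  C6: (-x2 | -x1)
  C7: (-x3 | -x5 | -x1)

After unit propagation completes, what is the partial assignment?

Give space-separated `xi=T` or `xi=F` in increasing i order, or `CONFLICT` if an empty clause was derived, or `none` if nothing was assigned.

unit clause [-5] forces x5=F; simplify:
  drop 5 from [-1, 5] -> [-1]
  drop 5 from [4, 5] -> [4]
  satisfied 2 clause(s); 5 remain; assigned so far: [5]
unit clause [-1] forces x1=F; simplify:
  drop 1 from [1, 4, 2] -> [4, 2]
  satisfied 2 clause(s); 3 remain; assigned so far: [1, 5]
unit clause [4] forces x4=T; simplify:
  satisfied 2 clause(s); 1 remain; assigned so far: [1, 4, 5]
unit clause [-3] forces x3=F; simplify:
  satisfied 1 clause(s); 0 remain; assigned so far: [1, 3, 4, 5]

Answer: x1=F x3=F x4=T x5=F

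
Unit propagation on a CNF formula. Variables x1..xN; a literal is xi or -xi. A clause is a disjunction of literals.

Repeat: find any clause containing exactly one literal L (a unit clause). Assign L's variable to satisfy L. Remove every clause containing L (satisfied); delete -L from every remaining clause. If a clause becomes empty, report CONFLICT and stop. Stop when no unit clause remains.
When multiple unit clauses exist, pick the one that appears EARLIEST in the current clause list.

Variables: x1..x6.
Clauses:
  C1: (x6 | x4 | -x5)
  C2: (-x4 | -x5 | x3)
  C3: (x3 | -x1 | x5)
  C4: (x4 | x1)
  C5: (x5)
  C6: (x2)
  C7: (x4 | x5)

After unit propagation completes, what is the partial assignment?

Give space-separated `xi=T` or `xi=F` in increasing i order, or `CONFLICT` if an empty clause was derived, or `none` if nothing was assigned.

unit clause [5] forces x5=T; simplify:
  drop -5 from [6, 4, -5] -> [6, 4]
  drop -5 from [-4, -5, 3] -> [-4, 3]
  satisfied 3 clause(s); 4 remain; assigned so far: [5]
unit clause [2] forces x2=T; simplify:
  satisfied 1 clause(s); 3 remain; assigned so far: [2, 5]

Answer: x2=T x5=T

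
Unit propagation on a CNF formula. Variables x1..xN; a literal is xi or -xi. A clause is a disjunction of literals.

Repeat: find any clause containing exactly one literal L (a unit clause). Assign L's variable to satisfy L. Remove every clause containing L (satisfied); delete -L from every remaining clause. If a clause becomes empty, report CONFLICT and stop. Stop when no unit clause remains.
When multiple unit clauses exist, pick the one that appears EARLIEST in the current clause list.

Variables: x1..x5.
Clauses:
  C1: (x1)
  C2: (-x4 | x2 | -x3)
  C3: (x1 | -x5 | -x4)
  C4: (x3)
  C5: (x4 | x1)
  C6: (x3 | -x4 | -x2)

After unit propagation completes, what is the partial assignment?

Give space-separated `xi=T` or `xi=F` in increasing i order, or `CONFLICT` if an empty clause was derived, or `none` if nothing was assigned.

unit clause [1] forces x1=T; simplify:
  satisfied 3 clause(s); 3 remain; assigned so far: [1]
unit clause [3] forces x3=T; simplify:
  drop -3 from [-4, 2, -3] -> [-4, 2]
  satisfied 2 clause(s); 1 remain; assigned so far: [1, 3]

Answer: x1=T x3=T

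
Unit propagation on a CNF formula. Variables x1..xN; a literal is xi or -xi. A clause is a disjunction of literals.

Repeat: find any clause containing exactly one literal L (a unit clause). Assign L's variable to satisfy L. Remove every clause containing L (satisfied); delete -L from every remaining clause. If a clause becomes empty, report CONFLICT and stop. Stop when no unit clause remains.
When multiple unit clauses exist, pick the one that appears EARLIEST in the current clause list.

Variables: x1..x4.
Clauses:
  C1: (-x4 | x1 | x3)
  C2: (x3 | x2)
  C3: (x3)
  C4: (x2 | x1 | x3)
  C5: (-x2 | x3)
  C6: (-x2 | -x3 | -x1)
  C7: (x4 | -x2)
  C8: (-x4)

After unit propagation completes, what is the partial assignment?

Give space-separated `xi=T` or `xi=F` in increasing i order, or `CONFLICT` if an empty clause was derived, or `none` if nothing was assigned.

unit clause [3] forces x3=T; simplify:
  drop -3 from [-2, -3, -1] -> [-2, -1]
  satisfied 5 clause(s); 3 remain; assigned so far: [3]
unit clause [-4] forces x4=F; simplify:
  drop 4 from [4, -2] -> [-2]
  satisfied 1 clause(s); 2 remain; assigned so far: [3, 4]
unit clause [-2] forces x2=F; simplify:
  satisfied 2 clause(s); 0 remain; assigned so far: [2, 3, 4]

Answer: x2=F x3=T x4=F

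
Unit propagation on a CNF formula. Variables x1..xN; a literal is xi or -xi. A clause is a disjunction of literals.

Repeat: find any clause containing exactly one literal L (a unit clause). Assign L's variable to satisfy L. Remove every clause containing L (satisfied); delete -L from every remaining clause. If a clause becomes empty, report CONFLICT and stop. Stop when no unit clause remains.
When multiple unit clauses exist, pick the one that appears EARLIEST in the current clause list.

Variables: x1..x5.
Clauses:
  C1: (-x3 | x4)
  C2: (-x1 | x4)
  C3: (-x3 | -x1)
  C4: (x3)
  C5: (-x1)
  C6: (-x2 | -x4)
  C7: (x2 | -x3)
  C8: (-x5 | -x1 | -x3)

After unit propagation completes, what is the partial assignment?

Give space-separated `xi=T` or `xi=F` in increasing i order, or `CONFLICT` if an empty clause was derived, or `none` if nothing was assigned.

unit clause [3] forces x3=T; simplify:
  drop -3 from [-3, 4] -> [4]
  drop -3 from [-3, -1] -> [-1]
  drop -3 from [2, -3] -> [2]
  drop -3 from [-5, -1, -3] -> [-5, -1]
  satisfied 1 clause(s); 7 remain; assigned so far: [3]
unit clause [4] forces x4=T; simplify:
  drop -4 from [-2, -4] -> [-2]
  satisfied 2 clause(s); 5 remain; assigned so far: [3, 4]
unit clause [-1] forces x1=F; simplify:
  satisfied 3 clause(s); 2 remain; assigned so far: [1, 3, 4]
unit clause [-2] forces x2=F; simplify:
  drop 2 from [2] -> [] (empty!)
  satisfied 1 clause(s); 1 remain; assigned so far: [1, 2, 3, 4]
CONFLICT (empty clause)

Answer: CONFLICT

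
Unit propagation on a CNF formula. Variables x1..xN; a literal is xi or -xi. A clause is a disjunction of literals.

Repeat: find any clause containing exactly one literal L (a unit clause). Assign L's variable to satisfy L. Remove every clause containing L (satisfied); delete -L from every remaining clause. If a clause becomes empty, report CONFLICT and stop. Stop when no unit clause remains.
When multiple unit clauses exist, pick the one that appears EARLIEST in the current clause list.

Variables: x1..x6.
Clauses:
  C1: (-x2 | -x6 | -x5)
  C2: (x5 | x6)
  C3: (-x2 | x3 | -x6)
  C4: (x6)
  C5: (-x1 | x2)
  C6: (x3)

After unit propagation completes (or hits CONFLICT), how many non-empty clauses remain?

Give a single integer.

Answer: 2

Derivation:
unit clause [6] forces x6=T; simplify:
  drop -6 from [-2, -6, -5] -> [-2, -5]
  drop -6 from [-2, 3, -6] -> [-2, 3]
  satisfied 2 clause(s); 4 remain; assigned so far: [6]
unit clause [3] forces x3=T; simplify:
  satisfied 2 clause(s); 2 remain; assigned so far: [3, 6]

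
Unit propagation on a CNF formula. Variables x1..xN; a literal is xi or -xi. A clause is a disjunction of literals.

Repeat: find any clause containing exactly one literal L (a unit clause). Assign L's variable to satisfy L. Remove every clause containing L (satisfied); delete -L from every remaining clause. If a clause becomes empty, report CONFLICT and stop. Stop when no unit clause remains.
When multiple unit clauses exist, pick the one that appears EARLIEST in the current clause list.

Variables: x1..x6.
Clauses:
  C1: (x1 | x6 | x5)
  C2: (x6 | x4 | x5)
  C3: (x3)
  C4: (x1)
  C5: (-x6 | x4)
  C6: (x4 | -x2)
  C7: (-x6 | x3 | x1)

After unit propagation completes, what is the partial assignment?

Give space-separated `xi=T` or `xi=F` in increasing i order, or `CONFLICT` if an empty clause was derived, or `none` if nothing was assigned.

unit clause [3] forces x3=T; simplify:
  satisfied 2 clause(s); 5 remain; assigned so far: [3]
unit clause [1] forces x1=T; simplify:
  satisfied 2 clause(s); 3 remain; assigned so far: [1, 3]

Answer: x1=T x3=T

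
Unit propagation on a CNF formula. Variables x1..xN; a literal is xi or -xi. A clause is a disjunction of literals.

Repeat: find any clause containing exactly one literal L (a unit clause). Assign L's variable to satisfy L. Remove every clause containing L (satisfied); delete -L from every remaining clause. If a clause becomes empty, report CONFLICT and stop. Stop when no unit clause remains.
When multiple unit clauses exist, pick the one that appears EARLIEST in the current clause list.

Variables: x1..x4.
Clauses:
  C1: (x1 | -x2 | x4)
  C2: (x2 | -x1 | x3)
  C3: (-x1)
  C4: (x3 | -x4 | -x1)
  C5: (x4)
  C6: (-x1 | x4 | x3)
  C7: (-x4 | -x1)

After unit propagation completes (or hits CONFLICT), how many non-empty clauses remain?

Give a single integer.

Answer: 0

Derivation:
unit clause [-1] forces x1=F; simplify:
  drop 1 from [1, -2, 4] -> [-2, 4]
  satisfied 5 clause(s); 2 remain; assigned so far: [1]
unit clause [4] forces x4=T; simplify:
  satisfied 2 clause(s); 0 remain; assigned so far: [1, 4]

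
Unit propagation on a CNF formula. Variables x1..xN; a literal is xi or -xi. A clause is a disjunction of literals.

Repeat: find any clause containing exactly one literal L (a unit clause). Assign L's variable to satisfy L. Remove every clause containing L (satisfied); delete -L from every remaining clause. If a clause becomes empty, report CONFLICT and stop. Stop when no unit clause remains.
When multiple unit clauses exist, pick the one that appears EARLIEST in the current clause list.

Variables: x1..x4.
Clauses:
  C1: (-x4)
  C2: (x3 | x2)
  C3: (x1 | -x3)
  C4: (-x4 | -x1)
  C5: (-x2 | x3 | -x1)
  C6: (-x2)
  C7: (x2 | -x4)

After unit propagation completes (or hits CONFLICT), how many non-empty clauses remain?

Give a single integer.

unit clause [-4] forces x4=F; simplify:
  satisfied 3 clause(s); 4 remain; assigned so far: [4]
unit clause [-2] forces x2=F; simplify:
  drop 2 from [3, 2] -> [3]
  satisfied 2 clause(s); 2 remain; assigned so far: [2, 4]
unit clause [3] forces x3=T; simplify:
  drop -3 from [1, -3] -> [1]
  satisfied 1 clause(s); 1 remain; assigned so far: [2, 3, 4]
unit clause [1] forces x1=T; simplify:
  satisfied 1 clause(s); 0 remain; assigned so far: [1, 2, 3, 4]

Answer: 0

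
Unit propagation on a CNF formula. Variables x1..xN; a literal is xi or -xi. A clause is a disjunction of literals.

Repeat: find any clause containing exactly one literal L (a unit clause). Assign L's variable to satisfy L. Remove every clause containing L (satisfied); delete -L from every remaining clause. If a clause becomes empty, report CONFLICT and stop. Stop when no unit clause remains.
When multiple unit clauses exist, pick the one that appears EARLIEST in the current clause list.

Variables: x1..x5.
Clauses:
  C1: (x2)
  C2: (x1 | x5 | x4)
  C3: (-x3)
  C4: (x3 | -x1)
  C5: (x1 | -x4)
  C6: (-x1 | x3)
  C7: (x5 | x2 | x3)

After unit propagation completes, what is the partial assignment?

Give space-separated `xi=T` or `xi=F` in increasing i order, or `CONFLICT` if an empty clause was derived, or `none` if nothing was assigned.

Answer: x1=F x2=T x3=F x4=F x5=T

Derivation:
unit clause [2] forces x2=T; simplify:
  satisfied 2 clause(s); 5 remain; assigned so far: [2]
unit clause [-3] forces x3=F; simplify:
  drop 3 from [3, -1] -> [-1]
  drop 3 from [-1, 3] -> [-1]
  satisfied 1 clause(s); 4 remain; assigned so far: [2, 3]
unit clause [-1] forces x1=F; simplify:
  drop 1 from [1, 5, 4] -> [5, 4]
  drop 1 from [1, -4] -> [-4]
  satisfied 2 clause(s); 2 remain; assigned so far: [1, 2, 3]
unit clause [-4] forces x4=F; simplify:
  drop 4 from [5, 4] -> [5]
  satisfied 1 clause(s); 1 remain; assigned so far: [1, 2, 3, 4]
unit clause [5] forces x5=T; simplify:
  satisfied 1 clause(s); 0 remain; assigned so far: [1, 2, 3, 4, 5]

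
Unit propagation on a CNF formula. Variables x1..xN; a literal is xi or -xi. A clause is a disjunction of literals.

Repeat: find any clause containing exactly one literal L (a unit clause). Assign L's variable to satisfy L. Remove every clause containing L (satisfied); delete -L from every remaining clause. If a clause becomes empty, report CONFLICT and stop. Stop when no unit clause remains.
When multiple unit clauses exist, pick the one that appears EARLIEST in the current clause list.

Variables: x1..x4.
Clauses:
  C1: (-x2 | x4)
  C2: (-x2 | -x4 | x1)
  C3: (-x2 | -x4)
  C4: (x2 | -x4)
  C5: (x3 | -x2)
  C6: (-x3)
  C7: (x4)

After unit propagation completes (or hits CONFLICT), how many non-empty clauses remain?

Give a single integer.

Answer: 0

Derivation:
unit clause [-3] forces x3=F; simplify:
  drop 3 from [3, -2] -> [-2]
  satisfied 1 clause(s); 6 remain; assigned so far: [3]
unit clause [-2] forces x2=F; simplify:
  drop 2 from [2, -4] -> [-4]
  satisfied 4 clause(s); 2 remain; assigned so far: [2, 3]
unit clause [-4] forces x4=F; simplify:
  drop 4 from [4] -> [] (empty!)
  satisfied 1 clause(s); 1 remain; assigned so far: [2, 3, 4]
CONFLICT (empty clause)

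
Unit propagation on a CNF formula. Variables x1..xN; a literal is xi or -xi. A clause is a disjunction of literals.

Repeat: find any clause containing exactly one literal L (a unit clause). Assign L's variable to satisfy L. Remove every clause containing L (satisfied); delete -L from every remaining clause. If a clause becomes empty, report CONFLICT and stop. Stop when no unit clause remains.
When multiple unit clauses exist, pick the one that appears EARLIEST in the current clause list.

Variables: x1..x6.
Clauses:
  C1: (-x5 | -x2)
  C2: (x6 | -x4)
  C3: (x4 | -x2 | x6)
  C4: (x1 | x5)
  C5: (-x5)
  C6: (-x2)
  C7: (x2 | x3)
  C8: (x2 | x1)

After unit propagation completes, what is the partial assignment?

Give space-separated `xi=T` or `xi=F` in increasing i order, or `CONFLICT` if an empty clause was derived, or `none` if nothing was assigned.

unit clause [-5] forces x5=F; simplify:
  drop 5 from [1, 5] -> [1]
  satisfied 2 clause(s); 6 remain; assigned so far: [5]
unit clause [1] forces x1=T; simplify:
  satisfied 2 clause(s); 4 remain; assigned so far: [1, 5]
unit clause [-2] forces x2=F; simplify:
  drop 2 from [2, 3] -> [3]
  satisfied 2 clause(s); 2 remain; assigned so far: [1, 2, 5]
unit clause [3] forces x3=T; simplify:
  satisfied 1 clause(s); 1 remain; assigned so far: [1, 2, 3, 5]

Answer: x1=T x2=F x3=T x5=F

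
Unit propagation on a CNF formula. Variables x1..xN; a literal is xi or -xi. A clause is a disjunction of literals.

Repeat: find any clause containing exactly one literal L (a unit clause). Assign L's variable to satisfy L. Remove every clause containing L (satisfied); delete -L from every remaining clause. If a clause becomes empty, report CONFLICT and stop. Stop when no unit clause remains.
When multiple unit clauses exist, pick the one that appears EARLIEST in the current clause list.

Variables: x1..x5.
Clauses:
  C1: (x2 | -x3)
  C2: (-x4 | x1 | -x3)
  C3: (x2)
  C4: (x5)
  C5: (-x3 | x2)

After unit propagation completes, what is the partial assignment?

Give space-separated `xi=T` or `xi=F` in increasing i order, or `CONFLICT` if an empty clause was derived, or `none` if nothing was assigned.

unit clause [2] forces x2=T; simplify:
  satisfied 3 clause(s); 2 remain; assigned so far: [2]
unit clause [5] forces x5=T; simplify:
  satisfied 1 clause(s); 1 remain; assigned so far: [2, 5]

Answer: x2=T x5=T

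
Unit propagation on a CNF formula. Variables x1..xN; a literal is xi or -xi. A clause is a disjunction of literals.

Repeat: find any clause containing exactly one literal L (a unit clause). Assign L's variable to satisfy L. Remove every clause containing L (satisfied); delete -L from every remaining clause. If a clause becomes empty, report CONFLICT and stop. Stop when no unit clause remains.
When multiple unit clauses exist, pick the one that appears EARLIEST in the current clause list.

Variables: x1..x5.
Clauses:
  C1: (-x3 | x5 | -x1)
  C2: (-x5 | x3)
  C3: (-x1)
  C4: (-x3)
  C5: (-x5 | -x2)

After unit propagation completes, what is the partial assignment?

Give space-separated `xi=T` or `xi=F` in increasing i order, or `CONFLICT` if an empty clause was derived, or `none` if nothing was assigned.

Answer: x1=F x3=F x5=F

Derivation:
unit clause [-1] forces x1=F; simplify:
  satisfied 2 clause(s); 3 remain; assigned so far: [1]
unit clause [-3] forces x3=F; simplify:
  drop 3 from [-5, 3] -> [-5]
  satisfied 1 clause(s); 2 remain; assigned so far: [1, 3]
unit clause [-5] forces x5=F; simplify:
  satisfied 2 clause(s); 0 remain; assigned so far: [1, 3, 5]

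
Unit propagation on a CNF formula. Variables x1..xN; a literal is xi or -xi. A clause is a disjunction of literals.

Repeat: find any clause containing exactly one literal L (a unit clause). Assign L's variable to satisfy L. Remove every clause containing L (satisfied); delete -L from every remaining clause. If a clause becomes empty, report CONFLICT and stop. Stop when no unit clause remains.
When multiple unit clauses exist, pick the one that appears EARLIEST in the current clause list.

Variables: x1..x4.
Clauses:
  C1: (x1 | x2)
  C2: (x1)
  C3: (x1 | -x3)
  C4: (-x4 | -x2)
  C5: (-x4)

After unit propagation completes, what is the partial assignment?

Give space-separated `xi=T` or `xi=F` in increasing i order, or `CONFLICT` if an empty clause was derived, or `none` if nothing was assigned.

unit clause [1] forces x1=T; simplify:
  satisfied 3 clause(s); 2 remain; assigned so far: [1]
unit clause [-4] forces x4=F; simplify:
  satisfied 2 clause(s); 0 remain; assigned so far: [1, 4]

Answer: x1=T x4=F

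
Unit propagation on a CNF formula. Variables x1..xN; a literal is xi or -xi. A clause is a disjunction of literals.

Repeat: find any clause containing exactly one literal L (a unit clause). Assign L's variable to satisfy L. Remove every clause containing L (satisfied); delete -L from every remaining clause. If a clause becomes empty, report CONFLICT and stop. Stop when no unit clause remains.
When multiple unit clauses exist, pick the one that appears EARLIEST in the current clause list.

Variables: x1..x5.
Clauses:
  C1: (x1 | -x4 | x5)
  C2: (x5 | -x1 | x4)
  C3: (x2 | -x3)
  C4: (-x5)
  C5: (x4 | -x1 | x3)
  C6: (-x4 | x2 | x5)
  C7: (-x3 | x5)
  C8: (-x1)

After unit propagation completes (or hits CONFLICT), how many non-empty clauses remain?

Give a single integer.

Answer: 0

Derivation:
unit clause [-5] forces x5=F; simplify:
  drop 5 from [1, -4, 5] -> [1, -4]
  drop 5 from [5, -1, 4] -> [-1, 4]
  drop 5 from [-4, 2, 5] -> [-4, 2]
  drop 5 from [-3, 5] -> [-3]
  satisfied 1 clause(s); 7 remain; assigned so far: [5]
unit clause [-3] forces x3=F; simplify:
  drop 3 from [4, -1, 3] -> [4, -1]
  satisfied 2 clause(s); 5 remain; assigned so far: [3, 5]
unit clause [-1] forces x1=F; simplify:
  drop 1 from [1, -4] -> [-4]
  satisfied 3 clause(s); 2 remain; assigned so far: [1, 3, 5]
unit clause [-4] forces x4=F; simplify:
  satisfied 2 clause(s); 0 remain; assigned so far: [1, 3, 4, 5]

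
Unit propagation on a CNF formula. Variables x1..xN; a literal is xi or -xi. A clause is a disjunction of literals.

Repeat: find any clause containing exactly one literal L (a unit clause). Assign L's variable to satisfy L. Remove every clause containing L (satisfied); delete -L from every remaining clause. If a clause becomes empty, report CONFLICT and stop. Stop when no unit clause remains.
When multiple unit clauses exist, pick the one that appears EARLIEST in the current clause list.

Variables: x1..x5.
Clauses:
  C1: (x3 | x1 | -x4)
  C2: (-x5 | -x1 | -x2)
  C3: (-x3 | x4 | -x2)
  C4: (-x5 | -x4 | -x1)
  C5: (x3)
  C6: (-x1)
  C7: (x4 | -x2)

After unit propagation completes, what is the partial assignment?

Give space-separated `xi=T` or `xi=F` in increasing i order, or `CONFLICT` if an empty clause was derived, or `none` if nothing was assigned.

Answer: x1=F x3=T

Derivation:
unit clause [3] forces x3=T; simplify:
  drop -3 from [-3, 4, -2] -> [4, -2]
  satisfied 2 clause(s); 5 remain; assigned so far: [3]
unit clause [-1] forces x1=F; simplify:
  satisfied 3 clause(s); 2 remain; assigned so far: [1, 3]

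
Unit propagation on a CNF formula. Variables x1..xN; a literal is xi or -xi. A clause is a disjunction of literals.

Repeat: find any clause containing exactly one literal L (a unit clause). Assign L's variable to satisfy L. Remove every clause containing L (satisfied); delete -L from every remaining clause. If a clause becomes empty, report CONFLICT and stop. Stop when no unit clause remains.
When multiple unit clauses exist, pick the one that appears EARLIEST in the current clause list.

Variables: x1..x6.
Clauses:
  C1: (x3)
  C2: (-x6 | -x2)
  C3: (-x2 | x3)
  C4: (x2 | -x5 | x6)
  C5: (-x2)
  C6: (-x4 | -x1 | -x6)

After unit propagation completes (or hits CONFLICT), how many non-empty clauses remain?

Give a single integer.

unit clause [3] forces x3=T; simplify:
  satisfied 2 clause(s); 4 remain; assigned so far: [3]
unit clause [-2] forces x2=F; simplify:
  drop 2 from [2, -5, 6] -> [-5, 6]
  satisfied 2 clause(s); 2 remain; assigned so far: [2, 3]

Answer: 2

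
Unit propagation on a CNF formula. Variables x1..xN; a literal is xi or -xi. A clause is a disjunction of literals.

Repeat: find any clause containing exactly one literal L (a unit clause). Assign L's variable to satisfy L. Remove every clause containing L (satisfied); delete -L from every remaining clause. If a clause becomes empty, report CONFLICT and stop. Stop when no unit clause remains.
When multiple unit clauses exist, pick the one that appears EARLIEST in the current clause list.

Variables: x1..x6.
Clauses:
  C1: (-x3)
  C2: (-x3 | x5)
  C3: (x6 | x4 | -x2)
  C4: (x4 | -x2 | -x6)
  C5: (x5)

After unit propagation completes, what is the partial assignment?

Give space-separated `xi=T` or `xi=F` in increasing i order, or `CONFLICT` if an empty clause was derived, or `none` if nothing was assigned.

Answer: x3=F x5=T

Derivation:
unit clause [-3] forces x3=F; simplify:
  satisfied 2 clause(s); 3 remain; assigned so far: [3]
unit clause [5] forces x5=T; simplify:
  satisfied 1 clause(s); 2 remain; assigned so far: [3, 5]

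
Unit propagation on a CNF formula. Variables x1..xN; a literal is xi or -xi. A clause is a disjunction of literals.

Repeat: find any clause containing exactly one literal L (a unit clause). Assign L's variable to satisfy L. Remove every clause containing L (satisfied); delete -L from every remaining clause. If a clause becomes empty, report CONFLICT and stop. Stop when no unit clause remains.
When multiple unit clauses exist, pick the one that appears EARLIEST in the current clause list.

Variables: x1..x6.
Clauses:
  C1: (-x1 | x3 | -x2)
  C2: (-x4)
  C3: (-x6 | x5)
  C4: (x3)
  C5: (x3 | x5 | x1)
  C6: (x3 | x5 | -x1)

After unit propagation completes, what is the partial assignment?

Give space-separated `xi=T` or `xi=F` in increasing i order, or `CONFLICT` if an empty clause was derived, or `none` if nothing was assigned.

Answer: x3=T x4=F

Derivation:
unit clause [-4] forces x4=F; simplify:
  satisfied 1 clause(s); 5 remain; assigned so far: [4]
unit clause [3] forces x3=T; simplify:
  satisfied 4 clause(s); 1 remain; assigned so far: [3, 4]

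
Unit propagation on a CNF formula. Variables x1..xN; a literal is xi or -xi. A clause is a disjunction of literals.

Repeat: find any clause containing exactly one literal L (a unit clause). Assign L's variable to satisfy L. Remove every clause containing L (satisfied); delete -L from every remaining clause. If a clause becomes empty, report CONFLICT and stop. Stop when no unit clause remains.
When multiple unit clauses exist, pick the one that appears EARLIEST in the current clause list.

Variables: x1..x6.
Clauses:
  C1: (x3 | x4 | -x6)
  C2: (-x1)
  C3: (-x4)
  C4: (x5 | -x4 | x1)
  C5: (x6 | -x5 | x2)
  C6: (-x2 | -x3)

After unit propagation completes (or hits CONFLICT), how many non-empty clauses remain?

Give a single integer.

Answer: 3

Derivation:
unit clause [-1] forces x1=F; simplify:
  drop 1 from [5, -4, 1] -> [5, -4]
  satisfied 1 clause(s); 5 remain; assigned so far: [1]
unit clause [-4] forces x4=F; simplify:
  drop 4 from [3, 4, -6] -> [3, -6]
  satisfied 2 clause(s); 3 remain; assigned so far: [1, 4]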